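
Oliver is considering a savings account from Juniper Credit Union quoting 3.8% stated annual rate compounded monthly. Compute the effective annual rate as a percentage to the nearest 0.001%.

EAR = (1 + 0.038/12)^12 − 1.
= (1 + 0.003167)^12 − 1 = 1.038669 − 1 = 3.867%.

3.867%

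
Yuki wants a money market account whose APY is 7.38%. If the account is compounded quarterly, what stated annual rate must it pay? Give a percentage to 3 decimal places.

7.184%

(1 + r/4)^4 − 1 = 0.0738, so 1 + r/4 = 1.0738^(1/4).
r/4 = 0.017960, so r = 0.071841 = 7.184%.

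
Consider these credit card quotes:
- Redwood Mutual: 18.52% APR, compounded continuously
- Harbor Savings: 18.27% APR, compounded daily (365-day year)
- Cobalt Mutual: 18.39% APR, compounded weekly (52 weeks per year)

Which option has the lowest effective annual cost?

Redwood Mutual: e^0.1852 − 1 = 20.346%
Harbor Savings: (1 + 0.1827/365)^365 − 1 = 20.040%
Cobalt Mutual: (1 + 0.1839/52)^52 − 1 = 20.151%
The lowest effective annual rate is Harbor Savings at 20.040%.

Harbor Savings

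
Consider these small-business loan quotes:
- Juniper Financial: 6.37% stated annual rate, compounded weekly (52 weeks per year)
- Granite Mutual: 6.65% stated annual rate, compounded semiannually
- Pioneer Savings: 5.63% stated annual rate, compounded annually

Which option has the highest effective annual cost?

Granite Mutual

Juniper Financial: (1 + 0.0637/52)^52 − 1 = 6.573%
Granite Mutual: (1 + 0.0665/2)^2 − 1 = 6.761%
Pioneer Savings: compounded annually, EAR = 5.630%
The highest effective annual rate is Granite Mutual at 6.761%.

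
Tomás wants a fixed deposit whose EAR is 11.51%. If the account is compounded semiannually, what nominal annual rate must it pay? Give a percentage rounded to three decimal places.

11.197%

(1 + r/2)^2 − 1 = 0.1151, so 1 + r/2 = 1.1151^(1/2).
r/2 = 0.055983, so r = 0.111966 = 11.197%.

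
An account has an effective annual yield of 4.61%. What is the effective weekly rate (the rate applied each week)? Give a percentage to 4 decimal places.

0.0867%

The per-week rate i satisfies (1 + i)^52 = 1 + 0.0461.
i = 1.0461^(1/52) − 1 = 0.0008671 = 0.0867%.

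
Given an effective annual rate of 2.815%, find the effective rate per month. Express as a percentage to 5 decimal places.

The per-month rate i satisfies (1 + i)^12 = 1 + 0.02815.
i = 1.02815^(1/12) − 1 = 0.0023161 = 0.23161%.

0.23161%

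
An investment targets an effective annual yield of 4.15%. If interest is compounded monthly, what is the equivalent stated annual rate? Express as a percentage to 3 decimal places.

4.073%

(1 + r/12)^12 − 1 = 0.0415, so 1 + r/12 = 1.0415^(1/12).
r/12 = 0.003394, so r = 0.040731 = 4.073%.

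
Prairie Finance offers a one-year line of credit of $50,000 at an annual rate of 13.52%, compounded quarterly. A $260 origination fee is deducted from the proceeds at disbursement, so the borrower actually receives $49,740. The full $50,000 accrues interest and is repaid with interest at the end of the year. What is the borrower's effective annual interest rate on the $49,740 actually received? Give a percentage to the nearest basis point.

14.82%

Amount owed after one year: 50,000 × (1 + 0.1352/4)^4 = 50,000 × 1.142210 = $57,110.52.
Effective rate on net proceeds: 57,110.52 / 49,740 − 1 = 0.148181 = 14.82%.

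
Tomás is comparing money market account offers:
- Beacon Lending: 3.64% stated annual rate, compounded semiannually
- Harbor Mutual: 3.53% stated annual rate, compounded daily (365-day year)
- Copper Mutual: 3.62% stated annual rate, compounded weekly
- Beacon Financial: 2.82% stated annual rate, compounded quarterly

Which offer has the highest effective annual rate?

Beacon Lending: (1 + 0.0364/2)^2 − 1 = 3.673%
Harbor Mutual: (1 + 0.0353/365)^365 − 1 = 3.593%
Copper Mutual: (1 + 0.0362/52)^52 − 1 = 3.685%
Beacon Financial: (1 + 0.0282/4)^4 − 1 = 2.850%
The highest effective annual rate is Copper Mutual at 3.685%.

Copper Mutual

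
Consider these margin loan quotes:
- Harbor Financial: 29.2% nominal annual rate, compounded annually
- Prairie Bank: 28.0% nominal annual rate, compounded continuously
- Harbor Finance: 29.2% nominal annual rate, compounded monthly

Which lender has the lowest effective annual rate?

Harbor Financial

Harbor Financial: compounded annually, EAR = 29.200%
Prairie Bank: e^0.280 − 1 = 32.313%
Harbor Finance: (1 + 0.292/12)^12 − 1 = 33.443%
The lowest effective annual rate is Harbor Financial at 29.200%.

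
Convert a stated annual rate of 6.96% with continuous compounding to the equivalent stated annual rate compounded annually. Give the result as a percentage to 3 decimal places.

7.208%

EAR under continuous compounding: e^0.0696 − 1 = 0.072079.
Compounded annually, the equivalent nominal rate is the EAR itself: 7.208%.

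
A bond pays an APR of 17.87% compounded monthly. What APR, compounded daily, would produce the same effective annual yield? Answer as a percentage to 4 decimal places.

EAR = (1 + 0.1787/12)^12 − 1 = 0.194088.
Solve (1 + r/365)^365 = 1.194088: r/365 = 1.194088^(1/365) − 1 = 0.000486, so r = 0.177426 = 17.7426%.

17.7426%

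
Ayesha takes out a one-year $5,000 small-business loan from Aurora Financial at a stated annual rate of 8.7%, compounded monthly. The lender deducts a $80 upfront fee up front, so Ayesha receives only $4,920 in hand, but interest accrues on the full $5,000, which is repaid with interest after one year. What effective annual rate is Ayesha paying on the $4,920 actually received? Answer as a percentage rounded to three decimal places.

10.829%

Amount owed after one year: 5,000 × (1 + 0.087/12)^12 = 5,000 × 1.090554 = $5,452.77.
Effective rate on net proceeds: 5,452.77 / 4,920 − 1 = 0.108287 = 10.829%.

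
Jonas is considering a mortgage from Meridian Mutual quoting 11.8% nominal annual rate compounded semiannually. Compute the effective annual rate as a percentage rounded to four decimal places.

EAR = (1 + 0.118/2)^2 − 1.
= 1.121481 − 1 = 12.1481%.

12.1481%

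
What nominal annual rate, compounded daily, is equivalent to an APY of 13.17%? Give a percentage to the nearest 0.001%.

12.374%

(1 + r/365)^365 − 1 = 0.1317, so 1 + r/365 = 1.1317^(1/365).
r/365 = 0.000339, so r = 0.123742 = 12.374%.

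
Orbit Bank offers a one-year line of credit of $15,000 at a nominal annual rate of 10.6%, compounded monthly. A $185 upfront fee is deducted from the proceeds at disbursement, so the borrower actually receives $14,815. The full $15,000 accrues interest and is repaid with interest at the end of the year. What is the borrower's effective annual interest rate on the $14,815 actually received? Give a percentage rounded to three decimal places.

12.518%

Amount owed after one year: 15,000 × (1 + 0.106/12)^12 = 15,000 × 1.111305 = $16,669.57.
Effective rate on net proceeds: 16,669.57 / 14,815 − 1 = 0.125182 = 12.518%.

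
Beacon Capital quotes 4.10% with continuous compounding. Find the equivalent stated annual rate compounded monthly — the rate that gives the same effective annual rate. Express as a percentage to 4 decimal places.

EAR under continuous compounding: e^0.0410 − 1 = 0.041852.
Solve (1 + r/12)^12 = 1.041852: r/12 = 1.041852^(1/12) − 1 = 0.003423, so r = 0.041070 = 4.1070%.

4.1070%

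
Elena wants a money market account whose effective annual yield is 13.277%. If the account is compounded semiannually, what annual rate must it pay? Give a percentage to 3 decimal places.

12.863%

(1 + r/2)^2 − 1 = 0.13277, so 1 + r/2 = 1.13277^(1/2).
r/2 = 0.064317, so r = 0.128633 = 12.863%.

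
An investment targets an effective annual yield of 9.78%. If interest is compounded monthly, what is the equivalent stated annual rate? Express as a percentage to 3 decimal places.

(1 + r/12)^12 − 1 = 0.0978, so 1 + r/12 = 1.0978^(1/12).
r/12 = 0.007806, so r = 0.093672 = 9.367%.

9.367%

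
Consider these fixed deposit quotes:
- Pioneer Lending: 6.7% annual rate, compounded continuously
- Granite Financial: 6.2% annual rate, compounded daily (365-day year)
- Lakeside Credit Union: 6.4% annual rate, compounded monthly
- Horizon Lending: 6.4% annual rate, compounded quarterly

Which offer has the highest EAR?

Pioneer Lending

Pioneer Lending: e^0.067 − 1 = 6.930%
Granite Financial: (1 + 0.062/365)^365 − 1 = 6.396%
Lakeside Credit Union: (1 + 0.064/12)^12 − 1 = 6.591%
Horizon Lending: (1 + 0.064/4)^4 − 1 = 6.555%
The highest effective annual rate is Pioneer Lending at 6.930%.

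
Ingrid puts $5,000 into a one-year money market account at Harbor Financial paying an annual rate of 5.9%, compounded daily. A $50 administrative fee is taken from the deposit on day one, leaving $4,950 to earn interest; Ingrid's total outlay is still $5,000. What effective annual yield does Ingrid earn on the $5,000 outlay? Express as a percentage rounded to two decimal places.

5.02%

Value after one year: 4,950 × (1 + 0.059/365)^365 = 4,950 × 1.060770 = $5,250.81.
Effective yield on the $5,000 outlay: 5,250.81 / 5,000 − 1 = 0.050162 = 5.02%.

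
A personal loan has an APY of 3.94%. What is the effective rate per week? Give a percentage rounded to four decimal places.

The per-week rate i satisfies (1 + i)^52 = 1 + 0.0394.
i = 1.0394^(1/52) − 1 = 0.0007434 = 0.0743%.

0.0743%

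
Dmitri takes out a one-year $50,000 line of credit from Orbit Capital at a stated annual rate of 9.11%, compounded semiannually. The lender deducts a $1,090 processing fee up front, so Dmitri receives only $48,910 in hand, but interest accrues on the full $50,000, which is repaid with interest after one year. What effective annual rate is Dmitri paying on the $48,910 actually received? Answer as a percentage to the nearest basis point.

11.75%

Amount owed after one year: 50,000 × (1 + 0.0911/2)^2 = 50,000 × 1.093175 = $54,658.74.
Effective rate on net proceeds: 54,658.74 / 48,910 − 1 = 0.117537 = 11.75%.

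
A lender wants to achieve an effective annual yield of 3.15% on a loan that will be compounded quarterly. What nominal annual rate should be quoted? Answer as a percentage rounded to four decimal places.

(1 + r/4)^4 − 1 = 0.0315, so 1 + r/4 = 1.0315^(1/4).
r/4 = 0.007784, so r = 0.031135 = 3.1135%.

3.1135%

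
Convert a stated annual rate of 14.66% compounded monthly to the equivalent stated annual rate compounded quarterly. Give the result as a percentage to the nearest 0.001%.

EAR = (1 + 0.1466/12)^12 − 1 = 0.156863.
Solve (1 + r/4)^4 = 1.156863: r/4 = 1.156863^(1/4) − 1 = 0.037100, so r = 0.148398 = 14.840%.

14.840%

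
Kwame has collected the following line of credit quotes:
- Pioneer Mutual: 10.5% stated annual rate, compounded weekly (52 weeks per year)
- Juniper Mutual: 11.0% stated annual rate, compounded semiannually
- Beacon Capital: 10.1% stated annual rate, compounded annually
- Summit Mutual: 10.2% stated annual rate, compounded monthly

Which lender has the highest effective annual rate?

Pioneer Mutual: (1 + 0.105/52)^52 − 1 = 11.059%
Juniper Mutual: (1 + 0.110/2)^2 − 1 = 11.302%
Beacon Capital: compounded annually, EAR = 10.100%
Summit Mutual: (1 + 0.102/12)^12 − 1 = 10.691%
The highest effective annual rate is Juniper Mutual at 11.302%.

Juniper Mutual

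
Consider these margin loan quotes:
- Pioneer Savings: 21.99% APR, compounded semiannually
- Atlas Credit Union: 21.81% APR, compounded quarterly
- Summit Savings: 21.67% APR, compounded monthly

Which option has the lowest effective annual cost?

Pioneer Savings

Pioneer Savings: (1 + 0.2199/2)^2 − 1 = 23.199%
Atlas Credit Union: (1 + 0.2181/4)^4 − 1 = 23.660%
Summit Savings: (1 + 0.2167/12)^12 − 1 = 23.957%
The lowest effective annual rate is Pioneer Savings at 23.199%.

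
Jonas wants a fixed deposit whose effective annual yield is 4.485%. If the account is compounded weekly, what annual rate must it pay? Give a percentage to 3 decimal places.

(1 + r/52)^52 − 1 = 0.04485, so 1 + r/52 = 1.04485^(1/52).
r/52 = 0.000844, so r = 0.043892 = 4.389%.

4.389%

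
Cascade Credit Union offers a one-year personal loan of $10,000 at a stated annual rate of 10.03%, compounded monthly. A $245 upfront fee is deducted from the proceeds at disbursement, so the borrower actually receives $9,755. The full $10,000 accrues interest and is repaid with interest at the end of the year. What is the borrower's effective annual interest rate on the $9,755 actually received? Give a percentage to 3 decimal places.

13.280%

Amount owed after one year: 10,000 × (1 + 0.1003/12)^12 = 10,000 × 1.105042 = $11,050.42.
Effective rate on net proceeds: 11,050.42 / 9,755 − 1 = 0.132795 = 13.280%.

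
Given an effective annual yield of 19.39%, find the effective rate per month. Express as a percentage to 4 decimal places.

The per-month rate i satisfies (1 + i)^12 = 1 + 0.1939.
i = 1.1939^(1/12) − 1 = 0.0148784 = 1.4878%.

1.4878%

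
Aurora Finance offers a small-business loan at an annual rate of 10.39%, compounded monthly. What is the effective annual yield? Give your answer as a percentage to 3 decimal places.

10.899%

EAR = (1 + 0.1039/12)^12 − 1.
= (1 + 0.008658)^12 − 1 = 1.108993 − 1 = 10.899%.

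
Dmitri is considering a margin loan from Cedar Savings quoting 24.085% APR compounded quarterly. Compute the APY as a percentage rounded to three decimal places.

EAR = (1 + 0.24085/4)^4 − 1.
= (1 + 0.060213)^4 − 1 = 1.263490 − 1 = 26.349%.

26.349%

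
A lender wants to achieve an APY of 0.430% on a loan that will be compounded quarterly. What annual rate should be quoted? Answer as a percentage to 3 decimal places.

(1 + r/4)^4 − 1 = 0.00430, so 1 + r/4 = 1.00430^(1/4).
r/4 = 0.001073, so r = 0.004293 = 0.429%.

0.429%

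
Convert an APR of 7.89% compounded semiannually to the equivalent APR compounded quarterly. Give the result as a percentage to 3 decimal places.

EAR = (1 + 0.0789/2)^2 − 1 = 0.080456.
Solve (1 + r/4)^4 = 1.080456: r/4 = 1.080456^(1/4) − 1 = 0.019534, so r = 0.078137 = 7.814%.

7.814%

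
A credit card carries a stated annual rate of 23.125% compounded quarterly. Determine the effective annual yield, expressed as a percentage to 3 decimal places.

EAR = (1 + 0.23125/4)^4 − 1.
= (1 + 0.057813)^4 − 1 = 1.252088 − 1 = 25.209%.

25.209%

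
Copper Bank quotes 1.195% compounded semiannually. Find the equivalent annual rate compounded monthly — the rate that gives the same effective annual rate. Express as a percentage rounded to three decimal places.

1.192%

EAR = (1 + 0.01195/2)^2 − 1 = 0.011986.
Solve (1 + r/12)^12 = 1.011986: r/12 = 1.011986^(1/12) − 1 = 0.000993, so r = 0.011920 = 1.192%.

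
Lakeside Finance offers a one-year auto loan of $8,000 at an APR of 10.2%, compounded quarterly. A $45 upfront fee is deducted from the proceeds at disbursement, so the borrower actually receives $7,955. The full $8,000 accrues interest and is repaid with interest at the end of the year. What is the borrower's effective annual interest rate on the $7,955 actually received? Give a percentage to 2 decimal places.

Amount owed after one year: 8,000 × (1 + 0.102/4)^4 = 8,000 × 1.105968 = $8,847.75.
Effective rate on net proceeds: 8,847.75 / 7,955 − 1 = 0.112225 = 11.22%.

11.22%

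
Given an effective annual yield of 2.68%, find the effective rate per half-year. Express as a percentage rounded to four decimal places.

The per-half-year rate i satisfies (1 + i)^2 = 1 + 0.0268.
i = 1.0268^(1/2) − 1 = 0.0133114 = 1.3311%.

1.3311%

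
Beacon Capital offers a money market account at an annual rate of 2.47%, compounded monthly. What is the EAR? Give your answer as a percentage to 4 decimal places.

2.4982%

EAR = (1 + 0.0247/12)^12 − 1.
= (1 + 0.002058)^12 − 1 = 1.024982 − 1 = 2.4982%.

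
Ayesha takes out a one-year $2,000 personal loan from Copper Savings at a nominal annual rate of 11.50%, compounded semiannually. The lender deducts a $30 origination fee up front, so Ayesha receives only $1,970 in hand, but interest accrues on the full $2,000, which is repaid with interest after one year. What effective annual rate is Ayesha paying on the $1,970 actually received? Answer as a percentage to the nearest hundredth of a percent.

Amount owed after one year: 2,000 × (1 + 0.1150/2)^2 = 2,000 × 1.118306 = $2,236.61.
Effective rate on net proceeds: 2,236.61 / 1,970 − 1 = 0.135336 = 13.53%.

13.53%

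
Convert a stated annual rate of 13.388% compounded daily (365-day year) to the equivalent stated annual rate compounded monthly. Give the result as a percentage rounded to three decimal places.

13.460%

EAR = (1 + 0.13388/365)^365 − 1 = 0.143228.
Solve (1 + r/12)^12 = 1.143228: r/12 = 1.143228^(1/12) − 1 = 0.011217, so r = 0.134605 = 13.460%.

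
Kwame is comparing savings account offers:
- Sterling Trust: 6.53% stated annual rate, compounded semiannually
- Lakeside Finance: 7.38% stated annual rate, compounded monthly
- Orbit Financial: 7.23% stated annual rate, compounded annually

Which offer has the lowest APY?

Sterling Trust: (1 + 0.0653/2)^2 − 1 = 6.637%
Lakeside Finance: (1 + 0.0738/12)^12 − 1 = 7.635%
Orbit Financial: compounded annually, EAR = 7.230%
The lowest effective annual rate is Sterling Trust at 6.637%.

Sterling Trust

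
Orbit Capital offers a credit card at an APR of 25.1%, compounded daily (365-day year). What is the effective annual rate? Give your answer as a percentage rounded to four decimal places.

28.5199%

EAR = (1 + 0.251/365)^365 − 1.
= (1 + 0.000688)^365 − 1 = 1.285199 − 1 = 28.5199%.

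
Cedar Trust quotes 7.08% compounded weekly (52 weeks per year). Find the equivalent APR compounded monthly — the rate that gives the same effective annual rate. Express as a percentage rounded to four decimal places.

7.0961%

EAR = (1 + 0.0708/52)^52 − 1 = 0.073315.
Solve (1 + r/12)^12 = 1.073315: r/12 = 1.073315^(1/12) − 1 = 0.005913, so r = 0.070961 = 7.0961%.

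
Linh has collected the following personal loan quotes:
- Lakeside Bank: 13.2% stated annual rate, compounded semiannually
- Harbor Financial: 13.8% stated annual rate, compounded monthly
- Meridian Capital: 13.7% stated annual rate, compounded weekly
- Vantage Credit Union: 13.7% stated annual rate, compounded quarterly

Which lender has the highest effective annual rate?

Harbor Financial

Lakeside Bank: (1 + 0.132/2)^2 − 1 = 13.636%
Harbor Financial: (1 + 0.138/12)^12 − 1 = 14.707%
Meridian Capital: (1 + 0.137/52)^52 − 1 = 14.662%
Vantage Credit Union: (1 + 0.137/4)^4 − 1 = 14.420%
The highest effective annual rate is Harbor Financial at 14.707%.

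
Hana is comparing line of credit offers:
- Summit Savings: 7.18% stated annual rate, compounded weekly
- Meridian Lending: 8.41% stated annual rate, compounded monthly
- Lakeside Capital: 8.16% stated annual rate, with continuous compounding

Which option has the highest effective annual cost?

Summit Savings: (1 + 0.0718/52)^52 − 1 = 7.439%
Meridian Lending: (1 + 0.0841/12)^12 − 1 = 8.742%
Lakeside Capital: e^0.0816 − 1 = 8.502%
The highest effective annual rate is Meridian Lending at 8.742%.

Meridian Lending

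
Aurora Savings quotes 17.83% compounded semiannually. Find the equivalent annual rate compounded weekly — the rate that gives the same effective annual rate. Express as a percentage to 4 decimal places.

17.1076%

EAR = (1 + 0.1783/2)^2 − 1 = 0.186248.
Solve (1 + r/52)^52 = 1.186248: r/52 = 1.186248^(1/52) − 1 = 0.003290, so r = 0.171076 = 17.1076%.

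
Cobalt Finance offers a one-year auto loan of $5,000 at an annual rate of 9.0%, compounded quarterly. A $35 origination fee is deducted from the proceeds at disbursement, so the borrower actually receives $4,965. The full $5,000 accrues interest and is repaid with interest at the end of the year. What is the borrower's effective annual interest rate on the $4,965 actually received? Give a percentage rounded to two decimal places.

10.08%

Amount owed after one year: 5,000 × (1 + 0.090/4)^4 = 5,000 × 1.093083 = $5,465.42.
Effective rate on net proceeds: 5,465.42 / 4,965 − 1 = 0.100789 = 10.08%.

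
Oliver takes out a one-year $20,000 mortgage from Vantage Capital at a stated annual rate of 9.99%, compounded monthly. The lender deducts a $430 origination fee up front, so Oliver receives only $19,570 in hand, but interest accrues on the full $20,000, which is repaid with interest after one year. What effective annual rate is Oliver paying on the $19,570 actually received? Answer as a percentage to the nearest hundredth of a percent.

12.89%

Amount owed after one year: 20,000 × (1 + 0.0999/12)^12 = 20,000 × 1.104604 = $22,092.07.
Effective rate on net proceeds: 22,092.07 / 19,570 − 1 = 0.128874 = 12.89%.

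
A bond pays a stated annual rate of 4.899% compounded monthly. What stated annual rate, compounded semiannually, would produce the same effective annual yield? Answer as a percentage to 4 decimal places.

EAR = (1 + 0.04899/12)^12 − 1 = 0.050105.
Solve (1 + r/2)^2 = 1.050105: r/2 = 1.050105^(1/2) − 1 = 0.024746, so r = 0.049493 = 4.9493%.

4.9493%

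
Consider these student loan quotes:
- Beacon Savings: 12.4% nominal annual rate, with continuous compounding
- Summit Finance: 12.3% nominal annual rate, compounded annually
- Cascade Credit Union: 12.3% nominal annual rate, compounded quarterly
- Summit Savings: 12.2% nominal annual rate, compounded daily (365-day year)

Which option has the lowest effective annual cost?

Summit Finance

Beacon Savings: e^0.124 − 1 = 13.202%
Summit Finance: compounded annually, EAR = 12.300%
Cascade Credit Union: (1 + 0.123/4)^4 − 1 = 12.879%
Summit Savings: (1 + 0.122/365)^365 − 1 = 12.973%
The lowest effective annual rate is Summit Finance at 12.300%.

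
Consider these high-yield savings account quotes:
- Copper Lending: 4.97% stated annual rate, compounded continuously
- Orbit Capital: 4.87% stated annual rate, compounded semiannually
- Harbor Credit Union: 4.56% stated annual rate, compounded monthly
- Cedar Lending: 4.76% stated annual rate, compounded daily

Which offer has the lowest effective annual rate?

Harbor Credit Union

Copper Lending: e^0.0497 − 1 = 5.096%
Orbit Capital: (1 + 0.0487/2)^2 − 1 = 4.929%
Harbor Credit Union: (1 + 0.0456/12)^12 − 1 = 4.657%
Cedar Lending: (1 + 0.0476/365)^365 − 1 = 4.875%
The lowest effective annual rate is Harbor Credit Union at 4.657%.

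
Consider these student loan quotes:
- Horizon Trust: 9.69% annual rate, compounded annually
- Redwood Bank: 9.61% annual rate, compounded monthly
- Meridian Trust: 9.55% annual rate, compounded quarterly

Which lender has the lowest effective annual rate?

Horizon Trust: compounded annually, EAR = 9.690%
Redwood Bank: (1 + 0.0961/12)^12 − 1 = 10.045%
Meridian Trust: (1 + 0.0955/4)^4 − 1 = 9.897%
The lowest effective annual rate is Horizon Trust at 9.690%.

Horizon Trust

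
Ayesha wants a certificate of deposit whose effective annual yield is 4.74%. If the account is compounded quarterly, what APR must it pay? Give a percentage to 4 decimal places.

4.6580%

(1 + r/4)^4 − 1 = 0.0474, so 1 + r/4 = 1.0474^(1/4).
r/4 = 0.011645, so r = 0.046580 = 4.6580%.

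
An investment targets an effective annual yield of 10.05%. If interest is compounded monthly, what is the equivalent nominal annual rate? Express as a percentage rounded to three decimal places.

(1 + r/12)^12 − 1 = 0.1005, so 1 + r/12 = 1.1005^(1/12).
r/12 = 0.008012, so r = 0.096148 = 9.615%.

9.615%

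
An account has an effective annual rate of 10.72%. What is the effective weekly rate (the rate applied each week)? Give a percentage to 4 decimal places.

0.1960%

The per-week rate i satisfies (1 + i)^52 = 1 + 0.1072.
i = 1.1072^(1/52) − 1 = 0.0019603 = 0.1960%.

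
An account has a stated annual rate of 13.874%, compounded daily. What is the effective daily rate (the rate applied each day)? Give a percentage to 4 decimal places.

With a nominal annual rate compounded daily, the periodic rate is the nominal rate divided by 365.
i = 0.13874 / 365 = 0.0003801 = 0.0380%.

0.0380%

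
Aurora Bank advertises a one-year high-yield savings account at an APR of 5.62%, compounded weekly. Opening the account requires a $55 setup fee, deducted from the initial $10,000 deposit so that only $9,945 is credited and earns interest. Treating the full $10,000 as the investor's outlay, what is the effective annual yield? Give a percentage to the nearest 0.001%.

5.196%

Value after one year: 9,945 × (1 + 0.0562/52)^52 = 9,945 × 1.057777 = $10,519.59.
Effective yield on the $10,000 outlay: 10,519.59 / 10,000 − 1 = 0.051959 = 5.196%.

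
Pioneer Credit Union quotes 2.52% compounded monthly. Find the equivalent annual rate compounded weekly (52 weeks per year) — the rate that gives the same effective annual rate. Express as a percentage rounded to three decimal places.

2.518%

EAR = (1 + 0.0252/12)^12 − 1 = 0.025493.
Solve (1 + r/52)^52 = 1.025493: r/52 = 1.025493^(1/52) − 1 = 0.000484, so r = 0.025180 = 2.518%.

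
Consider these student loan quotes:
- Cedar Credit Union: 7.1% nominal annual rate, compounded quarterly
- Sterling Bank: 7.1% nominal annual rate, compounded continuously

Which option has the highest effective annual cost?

Cedar Credit Union: (1 + 0.071/4)^4 − 1 = 7.291%
Sterling Bank: e^0.071 − 1 = 7.358%
The highest effective annual rate is Sterling Bank at 7.358%.

Sterling Bank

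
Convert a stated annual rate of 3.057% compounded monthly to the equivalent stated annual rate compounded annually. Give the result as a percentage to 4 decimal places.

EAR = (1 + 0.03057/12)^12 − 1 = 0.031002.
Compounded annually, the equivalent nominal rate is the EAR itself: 3.1002%.

3.1002%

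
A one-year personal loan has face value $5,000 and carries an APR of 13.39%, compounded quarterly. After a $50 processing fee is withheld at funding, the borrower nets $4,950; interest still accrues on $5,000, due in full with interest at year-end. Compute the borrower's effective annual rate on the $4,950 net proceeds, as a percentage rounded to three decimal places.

15.230%

Amount owed after one year: 5,000 × (1 + 0.1339/4)^4 = 5,000 × 1.140775 = $5,703.87.
Effective rate on net proceeds: 5,703.87 / 4,950 − 1 = 0.152298 = 15.230%.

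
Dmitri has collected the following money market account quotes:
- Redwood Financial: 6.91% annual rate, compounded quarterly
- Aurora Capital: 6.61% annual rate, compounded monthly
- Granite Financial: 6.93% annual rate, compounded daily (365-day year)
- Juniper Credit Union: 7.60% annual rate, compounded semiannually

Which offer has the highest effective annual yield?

Juniper Credit Union

Redwood Financial: (1 + 0.0691/4)^4 − 1 = 7.091%
Aurora Capital: (1 + 0.0661/12)^12 − 1 = 6.814%
Granite Financial: (1 + 0.0693/365)^365 − 1 = 7.175%
Juniper Credit Union: (1 + 0.0760/2)^2 − 1 = 7.744%
The highest effective annual rate is Juniper Credit Union at 7.744%.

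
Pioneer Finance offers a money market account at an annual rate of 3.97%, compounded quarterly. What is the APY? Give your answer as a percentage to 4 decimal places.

EAR = (1 + 0.0397/4)^4 − 1.
= 1.040295 − 1 = 4.0295%.

4.0295%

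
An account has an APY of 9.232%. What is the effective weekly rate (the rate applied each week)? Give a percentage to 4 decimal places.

The per-week rate i satisfies (1 + i)^52 = 1 + 0.09232.
i = 1.09232^(1/52) − 1 = 0.0016996 = 0.1700%.

0.1700%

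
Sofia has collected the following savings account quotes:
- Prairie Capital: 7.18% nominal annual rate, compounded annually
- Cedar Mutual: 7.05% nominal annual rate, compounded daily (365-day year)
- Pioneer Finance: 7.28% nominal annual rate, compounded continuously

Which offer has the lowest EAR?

Prairie Capital: compounded annually, EAR = 7.180%
Cedar Mutual: (1 + 0.0705/365)^365 − 1 = 7.304%
Pioneer Finance: e^0.0728 − 1 = 7.552%
The lowest effective annual rate is Prairie Capital at 7.180%.

Prairie Capital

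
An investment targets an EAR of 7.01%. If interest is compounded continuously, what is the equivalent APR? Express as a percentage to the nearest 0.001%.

Continuous: nominal r satisfies e^r − 1 = 0.0701.
r = ln(1 + 0.0701) = ln(1.0701) = 0.067752 = 6.775%.

6.775%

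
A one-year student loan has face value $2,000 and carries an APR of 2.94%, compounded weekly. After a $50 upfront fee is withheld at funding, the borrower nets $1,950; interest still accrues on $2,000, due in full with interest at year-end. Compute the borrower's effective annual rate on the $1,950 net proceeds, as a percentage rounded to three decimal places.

Amount owed after one year: 2,000 × (1 + 0.0294/52)^52 = 2,000 × 1.029828 = $2,059.66.
Effective rate on net proceeds: 2,059.66 / 1,950 − 1 = 0.056234 = 5.623%.

5.623%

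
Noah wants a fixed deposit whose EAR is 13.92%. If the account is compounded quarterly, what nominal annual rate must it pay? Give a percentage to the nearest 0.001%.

13.247%

(1 + r/4)^4 − 1 = 0.1392, so 1 + r/4 = 1.1392^(1/4).
r/4 = 0.033118, so r = 0.132473 = 13.247%.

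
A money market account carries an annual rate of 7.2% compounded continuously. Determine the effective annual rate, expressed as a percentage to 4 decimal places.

With continuous compounding, EAR = e^0.072 − 1.
e^0.072 = 1.074655, so EAR = 0.074655 = 7.4655%.

7.4655%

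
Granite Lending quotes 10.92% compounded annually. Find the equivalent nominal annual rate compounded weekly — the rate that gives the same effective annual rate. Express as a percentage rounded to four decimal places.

Compounded annually, EAR = nominal = 0.109200.
Solve (1 + r/52)^52 = 1.109200: r/52 = 1.109200^(1/52) − 1 = 0.001995, so r = 0.103742 = 10.3742%.

10.3742%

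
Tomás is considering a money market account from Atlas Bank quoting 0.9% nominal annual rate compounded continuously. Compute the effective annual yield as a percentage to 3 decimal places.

With continuous compounding, EAR = e^0.009 − 1.
e^0.009 = 1.009041, so EAR = 0.009041 = 0.904%.

0.904%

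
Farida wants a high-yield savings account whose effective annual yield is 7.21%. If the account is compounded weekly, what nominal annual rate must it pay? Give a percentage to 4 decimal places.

(1 + r/52)^52 − 1 = 0.0721, so 1 + r/52 = 1.0721^(1/52).
r/52 = 0.001340, so r = 0.069666 = 6.9666%.

6.9666%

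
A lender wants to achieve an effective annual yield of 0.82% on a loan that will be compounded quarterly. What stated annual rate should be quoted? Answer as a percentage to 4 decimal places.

0.8175%

(1 + r/4)^4 − 1 = 0.0082, so 1 + r/4 = 1.0082^(1/4).
r/4 = 0.002044, so r = 0.008175 = 0.8175%.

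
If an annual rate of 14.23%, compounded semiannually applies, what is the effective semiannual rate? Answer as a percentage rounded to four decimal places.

With a nominal annual rate compounded semiannually, the periodic rate is the nominal rate divided by 2.
i = 0.1423 / 2 = 0.0711500 = 7.1150%.

7.1150%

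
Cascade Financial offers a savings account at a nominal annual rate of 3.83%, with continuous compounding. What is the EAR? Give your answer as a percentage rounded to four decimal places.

3.9043%

With continuous compounding, EAR = e^0.0383 − 1.
e^0.0383 = 1.039043, so EAR = 0.039043 = 3.9043%.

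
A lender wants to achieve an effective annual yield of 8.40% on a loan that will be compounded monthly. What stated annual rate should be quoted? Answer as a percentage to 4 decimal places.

(1 + r/12)^12 − 1 = 0.0840, so 1 + r/12 = 1.0840^(1/12).
r/12 = 0.006744, so r = 0.080930 = 8.0930%.

8.0930%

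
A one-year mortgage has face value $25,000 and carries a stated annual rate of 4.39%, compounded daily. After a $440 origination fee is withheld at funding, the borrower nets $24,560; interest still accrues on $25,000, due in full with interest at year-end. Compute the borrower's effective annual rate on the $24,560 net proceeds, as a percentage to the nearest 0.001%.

Amount owed after one year: 25,000 × (1 + 0.0439/365)^365 = 25,000 × 1.044875 = $26,121.88.
Effective rate on net proceeds: 26,121.88 / 24,560 − 1 = 0.063594 = 6.359%.

6.359%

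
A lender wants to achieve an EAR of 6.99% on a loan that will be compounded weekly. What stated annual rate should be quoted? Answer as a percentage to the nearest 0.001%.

6.761%

(1 + r/52)^52 − 1 = 0.0699, so 1 + r/52 = 1.0699^(1/52).
r/52 = 0.001300, so r = 0.067609 = 6.761%.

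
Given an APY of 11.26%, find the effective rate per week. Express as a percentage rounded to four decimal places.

The per-week rate i satisfies (1 + i)^52 = 1 + 0.1126.
i = 1.1126^(1/52) − 1 = 0.0020540 = 0.2054%.

0.2054%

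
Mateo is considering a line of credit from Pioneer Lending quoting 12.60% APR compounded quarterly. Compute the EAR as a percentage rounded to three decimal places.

EAR = (1 + 0.1260/4)^4 − 1.
= (1 + 0.031500)^4 − 1 = 1.132080 − 1 = 13.208%.

13.208%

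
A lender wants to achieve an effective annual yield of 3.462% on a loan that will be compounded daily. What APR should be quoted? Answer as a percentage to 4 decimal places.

(1 + r/365)^365 − 1 = 0.03462, so 1 + r/365 = 1.03462^(1/365).
r/365 = 0.000093, so r = 0.034036 = 3.4036%.

3.4036%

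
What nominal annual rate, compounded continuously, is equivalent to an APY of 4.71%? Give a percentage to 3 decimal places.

4.602%

Continuous: nominal r satisfies e^r − 1 = 0.0471.
r = ln(1 + 0.0471) = ln(1.0471) = 0.046024 = 4.602%.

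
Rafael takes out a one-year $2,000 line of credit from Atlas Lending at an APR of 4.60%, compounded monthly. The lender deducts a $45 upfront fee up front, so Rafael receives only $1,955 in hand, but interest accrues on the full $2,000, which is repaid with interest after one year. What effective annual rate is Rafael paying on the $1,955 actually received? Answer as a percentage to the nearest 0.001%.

Amount owed after one year: 2,000 × (1 + 0.0460/12)^12 = 2,000 × 1.046982 = $2,093.96.
Effective rate on net proceeds: 2,093.96 / 1,955 − 1 = 0.071082 = 7.108%.

7.108%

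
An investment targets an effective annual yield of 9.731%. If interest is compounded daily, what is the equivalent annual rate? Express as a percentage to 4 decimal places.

9.2874%

(1 + r/365)^365 − 1 = 0.09731, so 1 + r/365 = 1.09731^(1/365).
r/365 = 0.000254, so r = 0.092874 = 9.2874%.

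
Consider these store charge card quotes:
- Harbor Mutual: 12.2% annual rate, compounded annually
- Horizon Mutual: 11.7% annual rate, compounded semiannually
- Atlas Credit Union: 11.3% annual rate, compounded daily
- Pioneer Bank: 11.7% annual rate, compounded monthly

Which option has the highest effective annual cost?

Pioneer Bank

Harbor Mutual: compounded annually, EAR = 12.200%
Horizon Mutual: (1 + 0.117/2)^2 − 1 = 12.042%
Atlas Credit Union: (1 + 0.113/365)^365 − 1 = 11.961%
Pioneer Bank: (1 + 0.117/12)^12 − 1 = 12.348%
The highest effective annual rate is Pioneer Bank at 12.348%.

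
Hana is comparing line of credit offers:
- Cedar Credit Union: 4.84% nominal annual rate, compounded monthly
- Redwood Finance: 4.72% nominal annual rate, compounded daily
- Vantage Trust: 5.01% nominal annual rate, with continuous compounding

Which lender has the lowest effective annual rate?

Cedar Credit Union: (1 + 0.0484/12)^12 − 1 = 4.949%
Redwood Finance: (1 + 0.0472/365)^365 − 1 = 4.833%
Vantage Trust: e^0.0501 − 1 = 5.138%
The lowest effective annual rate is Redwood Finance at 4.833%.

Redwood Finance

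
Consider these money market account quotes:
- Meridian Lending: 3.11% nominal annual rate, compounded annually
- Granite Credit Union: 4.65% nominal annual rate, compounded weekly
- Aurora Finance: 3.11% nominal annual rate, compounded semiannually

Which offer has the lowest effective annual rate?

Meridian Lending

Meridian Lending: compounded annually, EAR = 3.110%
Granite Credit Union: (1 + 0.0465/52)^52 − 1 = 4.758%
Aurora Finance: (1 + 0.0311/2)^2 − 1 = 3.134%
The lowest effective annual rate is Meridian Lending at 3.110%.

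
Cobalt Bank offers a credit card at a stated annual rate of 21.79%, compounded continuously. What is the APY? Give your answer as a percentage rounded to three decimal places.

24.346%

With continuous compounding, EAR = e^0.2179 − 1.
e^0.2179 = 1.243463, so EAR = 0.243463 = 24.346%.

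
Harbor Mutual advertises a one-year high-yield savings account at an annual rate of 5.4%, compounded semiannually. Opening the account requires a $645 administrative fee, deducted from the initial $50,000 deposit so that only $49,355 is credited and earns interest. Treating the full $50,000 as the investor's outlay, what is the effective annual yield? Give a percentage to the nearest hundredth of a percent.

Value after one year: 49,355 × (1 + 0.054/2)^2 = 49,355 × 1.054729 = $52,056.15.
Effective yield on the $50,000 outlay: 52,056.15 / 50,000 − 1 = 0.041123 = 4.11%.

4.11%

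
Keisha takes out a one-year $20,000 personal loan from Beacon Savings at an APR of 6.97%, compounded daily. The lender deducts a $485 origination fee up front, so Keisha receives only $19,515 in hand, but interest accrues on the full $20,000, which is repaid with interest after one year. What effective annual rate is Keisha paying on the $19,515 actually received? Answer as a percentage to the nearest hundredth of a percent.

Amount owed after one year: 20,000 × (1 + 0.0697/365)^365 = 20,000 × 1.072179 = $21,443.59.
Effective rate on net proceeds: 21,443.59 / 19,515 − 1 = 0.098826 = 9.88%.

9.88%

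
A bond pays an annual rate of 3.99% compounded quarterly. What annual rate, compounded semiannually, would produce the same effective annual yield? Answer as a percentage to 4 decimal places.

4.0099%

EAR = (1 + 0.0399/4)^4 − 1 = 0.040501.
Solve (1 + r/2)^2 = 1.040501: r/2 = 1.040501^(1/2) − 1 = 0.020050, so r = 0.040099 = 4.0099%.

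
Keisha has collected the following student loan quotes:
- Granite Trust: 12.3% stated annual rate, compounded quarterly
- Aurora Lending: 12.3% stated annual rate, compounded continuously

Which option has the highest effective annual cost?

Aurora Lending

Granite Trust: (1 + 0.123/4)^4 − 1 = 12.879%
Aurora Lending: e^0.123 − 1 = 13.088%
The highest effective annual rate is Aurora Lending at 13.088%.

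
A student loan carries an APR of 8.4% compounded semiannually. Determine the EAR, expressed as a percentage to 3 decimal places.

EAR = (1 + 0.084/2)^2 − 1.
= (1 + 0.042000)^2 − 1 = 1.085764 − 1 = 8.576%.

8.576%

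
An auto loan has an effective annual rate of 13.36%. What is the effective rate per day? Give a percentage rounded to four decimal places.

0.0344%

The per-day rate i satisfies (1 + i)^365 = 1 + 0.1336.
i = 1.1336^(1/365) − 1 = 0.0003436 = 0.0344%.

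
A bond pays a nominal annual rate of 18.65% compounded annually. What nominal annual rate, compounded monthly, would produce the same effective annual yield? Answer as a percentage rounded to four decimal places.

Compounded annually, EAR = nominal = 0.186500.
Solve (1 + r/12)^12 = 1.186500: r/12 = 1.186500^(1/12) − 1 = 0.014353, so r = 0.172232 = 17.2232%.

17.2232%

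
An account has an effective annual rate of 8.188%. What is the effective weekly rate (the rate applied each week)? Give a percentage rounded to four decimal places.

0.1515%

The per-week rate i satisfies (1 + i)^52 = 1 + 0.08188.
i = 1.08188^(1/52) − 1 = 0.0015146 = 0.1515%.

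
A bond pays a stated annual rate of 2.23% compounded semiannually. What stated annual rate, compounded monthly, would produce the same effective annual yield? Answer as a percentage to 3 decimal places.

2.220%

EAR = (1 + 0.0223/2)^2 − 1 = 0.022424.
Solve (1 + r/12)^12 = 1.022424: r/12 = 1.022424^(1/12) − 1 = 0.001850, so r = 0.022197 = 2.220%.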